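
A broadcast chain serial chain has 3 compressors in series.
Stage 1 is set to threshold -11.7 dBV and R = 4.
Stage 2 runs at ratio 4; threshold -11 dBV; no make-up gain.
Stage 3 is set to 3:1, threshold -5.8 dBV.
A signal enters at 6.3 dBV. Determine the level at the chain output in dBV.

Stage 1: overshoot 18 dB → 18/4 = 4.5 dB → -7.2 dBV.
Stage 2: 3.8 dB above -11 dBV, reduced 4:1 to 0.95 dB above → -10.05 dBV.
Stage 3: -10.05 dBV ≤ -5.8 dBV, so stage 3 doesn't engage; output -10.05 dBV.

-10.05 dBV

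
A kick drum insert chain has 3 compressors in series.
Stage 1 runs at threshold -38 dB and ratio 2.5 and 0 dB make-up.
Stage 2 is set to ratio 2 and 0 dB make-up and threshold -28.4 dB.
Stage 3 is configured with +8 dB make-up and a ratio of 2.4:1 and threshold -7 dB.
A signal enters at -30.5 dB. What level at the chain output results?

-27 dB

Stage 1: overshoot 7.5 dB → 7.5/2.5 = 3 dB → -35 dB.
Stage 2: -35 dB is at or below the -28.4 dB threshold — no compression; output -35 dB.
Stage 3: -35 dB ≤ -7 dB, so stage 3 doesn't engage; make-up brings it to -27 dB.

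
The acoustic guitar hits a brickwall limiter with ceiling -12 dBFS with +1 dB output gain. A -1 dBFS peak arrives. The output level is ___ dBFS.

-11 dBFS

The limiter clamps the peak to its -12 dBFS ceiling.
Output gain then adds 1 dB: -12 + 1 = -11 dBFS.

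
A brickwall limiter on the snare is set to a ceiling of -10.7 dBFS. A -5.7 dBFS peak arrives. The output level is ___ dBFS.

A brickwall limiter is an ∞:1 compressor: any input above the ceiling is clamped to -10.7 dBFS.

-10.7 dBFS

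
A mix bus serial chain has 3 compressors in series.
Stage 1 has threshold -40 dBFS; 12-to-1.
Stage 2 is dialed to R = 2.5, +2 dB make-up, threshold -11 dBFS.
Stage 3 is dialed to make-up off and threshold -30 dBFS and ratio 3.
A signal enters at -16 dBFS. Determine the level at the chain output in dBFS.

-36 dBFS

Stage 1: overshoot 24 dB → 24/12 = 2 dB → -38 dBFS.
Stage 2: -38 dBFS ≤ -11 dBFS, so stage 2 doesn't engage; make-up brings it to -36 dBFS.
Stage 3: below threshold (-36 ≤ -30); passes unchanged; output -36 dBFS.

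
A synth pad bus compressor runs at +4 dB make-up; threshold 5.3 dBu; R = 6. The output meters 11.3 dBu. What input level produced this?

Before make-up, the level was 11.3 − 4 = 7.3 dBu.
Post-compression overshoot = 7.3 − 5.3 = 2 dB.
Before 6:1 compression the overshoot was 2 × 6 = 12 dB, so input = 5.3 + 12 = 17.3 dBu.

17.3 dBu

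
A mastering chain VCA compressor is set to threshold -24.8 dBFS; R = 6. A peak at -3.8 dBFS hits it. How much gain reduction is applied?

17.5 dB

Overshoot = -3.8 − (-24.8) = 21 dB.
A 6:1 ratio leaves 3.5 dB of that excess.
So the signal is attenuated by 21 − 3.5 = 17.5 dB.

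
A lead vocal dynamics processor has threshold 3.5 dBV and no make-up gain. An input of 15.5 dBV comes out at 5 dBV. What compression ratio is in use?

8:1

Input overshoot = 15.5 − 3.5 = 12 dB; output overshoot = 5 − 3.5 = 1.5 dB.
Ratio = 12 / 1.5 = 8.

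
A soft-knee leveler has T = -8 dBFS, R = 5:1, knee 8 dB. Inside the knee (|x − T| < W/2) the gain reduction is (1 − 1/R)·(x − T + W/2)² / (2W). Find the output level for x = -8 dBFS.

x − T + W/2 = -8 − (-8) + 4 = 4.
GR = (1 − 1/5) × 4² / 16 = 0.8 × 16 / 16 = 0.8 dB.
Output = -8 − 0.8 = -8.8 dBFS.

-8.8 dBFS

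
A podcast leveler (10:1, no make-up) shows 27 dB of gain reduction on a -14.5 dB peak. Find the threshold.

Gain reduction = -14.5 − (-41.5) = 27 dB; output overshoot = GR / (R − 1) = 27 / 9 = 3 dB.
Threshold = output − output overshoot = -41.5 − 3 = -44.5 dB.

-44.5 dB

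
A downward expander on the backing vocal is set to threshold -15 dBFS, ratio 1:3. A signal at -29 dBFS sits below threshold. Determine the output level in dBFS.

-57 dBFS

Below threshold, a 1:3 expander applies gain = (3−1)×(T − x) of attenuation.
(3−1) × 14 = 28 dB, so output = -29 − 28 = -57 dBFS.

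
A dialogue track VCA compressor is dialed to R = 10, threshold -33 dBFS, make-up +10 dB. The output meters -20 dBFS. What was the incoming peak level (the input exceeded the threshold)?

-3 dBFS

Remove make-up: -20 − 10 = -30 dBFS.
The compressed level sits -30 − (-33) = 3 dB over threshold.
Undo the ratio: input overshoot = 3 × 10 = 30 dB, giving input = -3 dBFS.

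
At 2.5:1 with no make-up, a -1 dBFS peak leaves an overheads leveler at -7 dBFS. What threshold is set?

Let T be the threshold. Output overshoot = (input overshoot)/R, so -7 − T = (-1 − T)/2.5.
2.5·(-7 − T) = -1 − T → 1.5·T = -17.5 − (-1) = -16.5.
T = -16.5/1.5 = -11 dBFS.

-11 dBFS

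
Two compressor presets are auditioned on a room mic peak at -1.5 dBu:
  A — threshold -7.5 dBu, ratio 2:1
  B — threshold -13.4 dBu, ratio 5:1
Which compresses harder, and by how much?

A: overshoot 6 dB → output overshoot 3 dB → GR 3 dB.
B: overshoot 11.9 dB → output overshoot 2.38 dB → GR 9.52 dB.
B applies 6.52 dB more gain reduction.

B, by 6.52 dB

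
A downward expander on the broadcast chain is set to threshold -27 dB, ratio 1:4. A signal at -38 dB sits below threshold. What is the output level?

The input is 11 dB below the -27 dB threshold.
A 1:4 expander multiplies undershoot by 4: 11 × 4 = 44 dB below threshold.
Output = -27 − 44 = -71 dB.

-71 dB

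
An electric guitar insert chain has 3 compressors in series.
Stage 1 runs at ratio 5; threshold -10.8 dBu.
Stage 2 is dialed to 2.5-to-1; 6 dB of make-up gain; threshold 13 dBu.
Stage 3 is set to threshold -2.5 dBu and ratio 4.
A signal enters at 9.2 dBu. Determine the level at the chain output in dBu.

-2.075 dBu

Stage 1: overshoot 20 dB → 20/5 = 4 dB → -6.8 dBu.
Stage 2: -6.8 dBu is at or below the 13 dBu threshold — no compression; make-up brings it to -0.8 dBu.
Stage 3: 1.7 dB above -2.5 dBu, reduced 4:1 to 0.425 dB above → -2.075 dBu.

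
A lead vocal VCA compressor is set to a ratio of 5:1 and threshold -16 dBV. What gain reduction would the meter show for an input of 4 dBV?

16 dB

The signal is 20 dB above threshold.
After 5:1 compression the overshoot becomes 20/5 = 4 dB.
GR = overshoot in − overshoot out = 20 − 4 = 16 dB.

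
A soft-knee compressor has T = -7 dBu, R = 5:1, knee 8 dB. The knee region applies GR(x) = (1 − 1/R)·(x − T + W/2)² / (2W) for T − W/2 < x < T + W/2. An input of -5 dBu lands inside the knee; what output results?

x − T + W/2 = -5 − (-7) + 4 = 6.
GR = (1 − 1/5) × 6² / 16 = 0.8 × 36 / 16 = 1.8 dB.
Output = -5 − 1.8 = -6.8 dBu.

-6.8 dBu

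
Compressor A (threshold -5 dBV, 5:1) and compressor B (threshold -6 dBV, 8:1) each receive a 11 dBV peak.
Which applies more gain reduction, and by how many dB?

B, by 2.075 dB

A: GR = 16 − 16/5 = 12.8 dB.
B: GR = 17 − 17/8 = 14.875 dB.
Difference: 2.075 dB in favour of B.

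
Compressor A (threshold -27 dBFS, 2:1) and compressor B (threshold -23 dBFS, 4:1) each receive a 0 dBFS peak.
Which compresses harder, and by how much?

B, by 3.75 dB

A: GR = 27 − 27/2 = 13.5 dB.
B: GR = 23 − 23/4 = 17.25 dB.
B applies 3.75 dB more gain reduction.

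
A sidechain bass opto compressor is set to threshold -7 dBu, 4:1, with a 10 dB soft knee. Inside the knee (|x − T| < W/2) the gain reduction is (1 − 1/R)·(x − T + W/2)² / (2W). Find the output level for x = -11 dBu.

x − T + W/2 = -11 − (-7) + 5 = 1.
GR = (1 − 1/4) × 1² / 20 = 0.75 × 1 / 20 = 0.0375 dB.
Output = -11 − 0.0375 = -11.0375 dBu.

-11.0375 dBu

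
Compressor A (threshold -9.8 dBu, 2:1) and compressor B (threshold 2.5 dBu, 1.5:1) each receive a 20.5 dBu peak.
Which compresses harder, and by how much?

A, by 9.15 dB

A: overshoot 30.3 dB → output overshoot 15.15 dB → GR 15.15 dB.
B: overshoot 18 dB → output overshoot 12 dB → GR 6 dB.
Difference: 9.15 dB in favour of A.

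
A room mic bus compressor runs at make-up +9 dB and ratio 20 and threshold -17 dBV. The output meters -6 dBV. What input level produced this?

23 dBV

Before make-up, the level was -6 − 9 = -15 dBV.
Post-compression overshoot = -15 − (-17) = 2 dB.
Undo the ratio: input overshoot = 2 × 20 = 40 dB, giving input = 23 dBV.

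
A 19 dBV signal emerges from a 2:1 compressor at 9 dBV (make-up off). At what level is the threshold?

Gain reduction = 19 − 9 = 10 dB; output overshoot = GR / (R − 1) = 10 / 1 = 10 dB.
Threshold = output − output overshoot = 9 − 10 = -1 dBV.

-1 dBV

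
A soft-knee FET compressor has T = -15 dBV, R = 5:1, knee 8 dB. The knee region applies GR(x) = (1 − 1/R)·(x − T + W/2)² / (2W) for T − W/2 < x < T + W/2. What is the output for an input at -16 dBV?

-16.45 dBV

x − T + W/2 = -16 − (-15) + 4 = 3.
GR = (1 − 1/5) × 3² / 16 = 0.8 × 9 / 16 = 0.45 dB.
Output = -16 − 0.45 = -16.45 dBV.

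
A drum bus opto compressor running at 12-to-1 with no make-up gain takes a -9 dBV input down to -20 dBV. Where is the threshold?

-21 dBV

Gain reduction = -9 − (-20) = 11 dB; output overshoot = GR / (R − 1) = 11 / 11 = 1 dB.
Threshold = output − output overshoot = -20 − 1 = -21 dBV.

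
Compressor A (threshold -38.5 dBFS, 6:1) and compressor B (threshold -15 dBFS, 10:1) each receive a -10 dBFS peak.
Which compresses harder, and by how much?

A: overshoot 28.5 dB → output overshoot 4.75 dB → GR 23.75 dB.
B: overshoot 5 dB → output overshoot 0.5 dB → GR 4.5 dB.
Difference: 19.25 dB in favour of A.

A, by 19.25 dB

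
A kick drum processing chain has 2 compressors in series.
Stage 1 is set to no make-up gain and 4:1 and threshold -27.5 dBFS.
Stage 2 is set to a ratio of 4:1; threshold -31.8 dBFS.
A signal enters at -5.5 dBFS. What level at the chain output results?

-29.35 dBFS

Stage 1: overshoot 22 dB → 22/4 = 5.5 dB → -22 dBFS.
Stage 2: -22 dBFS is 9.8 dB over -31.8 dBFS; at 4:1 that becomes 2.45 dB over, giving -29.35 dBFS.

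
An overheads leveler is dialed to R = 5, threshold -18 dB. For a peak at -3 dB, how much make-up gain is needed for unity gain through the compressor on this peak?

The peak compresses to -18 + 15/5 = -15 dB.
To reach -3 dB requires -3 − (-15) = 12 dB of make-up.

12 dB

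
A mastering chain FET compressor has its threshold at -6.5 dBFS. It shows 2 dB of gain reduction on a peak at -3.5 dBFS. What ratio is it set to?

Input overshoot = -3.5 − (-6.5) = 3 dB.
Output overshoot = 3 − 2 = 1 dB.
Ratio = input overshoot / output overshoot = 3 / 1 = 3.

3:1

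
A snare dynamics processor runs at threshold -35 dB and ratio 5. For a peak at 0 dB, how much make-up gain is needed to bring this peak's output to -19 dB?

9 dB

Overshoot 35 dB → 35/5 = 7 dB after compression, so the compressed level is -35 + 7 = -28 dB.
Make-up = target − compressed = -19 − (-28) = 9 dB.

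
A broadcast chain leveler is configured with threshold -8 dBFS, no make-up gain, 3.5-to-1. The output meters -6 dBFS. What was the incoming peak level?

-1 dBFS

Post-compression overshoot = -6 − (-8) = 2 dB.
Before 3.5:1 compression the overshoot was 2 × 3.5 = 7 dB, so input = -8 + 7 = -1 dBFS.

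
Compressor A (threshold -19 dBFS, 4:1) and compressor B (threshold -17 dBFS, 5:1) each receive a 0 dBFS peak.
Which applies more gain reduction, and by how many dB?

A, by 0.65 dB

A: 19 dB over, compressed to 4.75 dB over, so 14.25 dB of GR.
B: 17 dB over, compressed to 3.4 dB over, so 13.6 dB of GR.
A applies 0.65 dB more gain reduction.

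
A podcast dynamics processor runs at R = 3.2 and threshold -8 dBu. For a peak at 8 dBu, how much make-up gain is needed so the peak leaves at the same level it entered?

Without make-up, output = threshold + overshoot/3.2 = -8 + 5 = -3 dBu.
Gap to target: 11 dB.

11 dB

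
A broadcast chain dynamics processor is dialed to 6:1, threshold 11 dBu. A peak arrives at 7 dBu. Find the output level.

7 dBu

7 dBu is 4 dB below the 11 dBu threshold, so no gain reduction is applied.
Output = input = 7 dBu.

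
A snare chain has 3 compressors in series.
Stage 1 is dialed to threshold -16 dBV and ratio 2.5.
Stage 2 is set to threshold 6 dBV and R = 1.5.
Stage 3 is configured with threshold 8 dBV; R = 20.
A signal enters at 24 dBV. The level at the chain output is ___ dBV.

Stage 1: 24 dBV is 40 dB over -16 dBV; at 2.5:1 that becomes 16 dB over, giving 0 dBV.
Stage 2: 0 dBV is at or below the 6 dBV threshold — no compression; output 0 dBV.
Stage 3: below threshold (0 ≤ 8); passes unchanged; output 0 dBV.

0 dBV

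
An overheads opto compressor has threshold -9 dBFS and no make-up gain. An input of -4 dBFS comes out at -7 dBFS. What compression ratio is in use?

Input overshoot = -4 − (-9) = 5 dB; output overshoot = -7 − (-9) = 2 dB.
Ratio = 5 / 2 = 2.5.

2.5:1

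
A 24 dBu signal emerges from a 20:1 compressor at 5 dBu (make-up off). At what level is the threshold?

4 dBu

Input is 20 dB above T (since output overshoot × R = input overshoot: (5 − T)·20 = 24 − T gives T = 4 dBu).
Check: 4 + (24 − 4)/20 = 4 + 1 = 5 dBu. ✓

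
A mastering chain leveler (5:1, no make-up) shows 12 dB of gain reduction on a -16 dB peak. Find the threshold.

Let T be the threshold. Output overshoot = (input overshoot)/R, so -28 − T = (-16 − T)/5.
5·(-28 − T) = -16 − T → 4·T = -140 − (-16) = -124.
T = -124/4 = -31 dB.

-31 dB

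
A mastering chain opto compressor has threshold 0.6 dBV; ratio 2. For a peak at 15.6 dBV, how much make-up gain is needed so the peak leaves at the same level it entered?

The peak compresses to 0.6 + 15/2 = 8.1 dBV.
To reach 15.6 dBV requires 15.6 − 8.1 = 7.5 dB of make-up.

7.5 dB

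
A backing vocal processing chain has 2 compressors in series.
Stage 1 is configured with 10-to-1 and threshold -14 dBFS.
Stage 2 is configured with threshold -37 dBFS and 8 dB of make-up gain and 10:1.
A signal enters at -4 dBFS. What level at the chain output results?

Stage 1: overshoot 10 dB → 10/10 = 1 dB → -13 dBFS.
Stage 2: -13 dBFS is 24 dB over -37 dBFS; at 10:1 that becomes 2.4 dB over, giving -34.6 dBFS; +8 dB make-up → -26.6 dBFS.

-26.6 dBFS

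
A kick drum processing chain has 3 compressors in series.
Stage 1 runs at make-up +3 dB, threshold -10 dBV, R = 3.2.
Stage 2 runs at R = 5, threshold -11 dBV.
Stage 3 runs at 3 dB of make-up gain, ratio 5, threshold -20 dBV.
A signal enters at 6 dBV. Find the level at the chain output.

Stage 1: 16 dB above -10 dBV, reduced 3.2:1 to 5 dB above → -5 dBV; +3 dB make-up → -2 dBV.
Stage 2: overshoot 9 dB → 9/5 = 1.8 dB → -9.2 dBV.
Stage 3: overshoot 10.8 dB → 10.8/5 = 2.16 dB → -17.84 dBV; +3 dB make-up → -14.84 dBV.

-14.84 dBV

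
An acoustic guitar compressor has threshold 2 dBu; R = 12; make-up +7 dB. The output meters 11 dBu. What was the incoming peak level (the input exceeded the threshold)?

Remove make-up: 11 − 7 = 4 dBu.
Post-compression overshoot = 4 − 2 = 2 dB.
Undo the ratio: input overshoot = 2 × 12 = 24 dB, giving input = 26 dBu.

26 dBu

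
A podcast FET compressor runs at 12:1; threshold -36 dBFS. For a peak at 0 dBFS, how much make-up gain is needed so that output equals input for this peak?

Overshoot 36 dB → 36/12 = 3 dB after compression, so the compressed level is -36 + 3 = -33 dBFS.
Make-up = target − compressed = 0 − (-33) = 33 dB.

33 dB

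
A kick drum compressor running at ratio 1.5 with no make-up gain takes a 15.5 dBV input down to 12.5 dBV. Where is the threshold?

6.5 dBV

Input is 9 dB above T (since output overshoot × R = input overshoot: (12.5 − T)·1.5 = 15.5 − T gives T = 6.5 dBV).
Check: 6.5 + (15.5 − 6.5)/1.5 = 6.5 + 6 = 12.5 dBV. ✓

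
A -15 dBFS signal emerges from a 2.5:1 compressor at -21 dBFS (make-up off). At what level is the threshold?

-25 dBFS

Gain reduction = -15 − (-21) = 6 dB; output overshoot = GR / (R − 1) = 6 / 1.5 = 4 dB.
Threshold = output − output overshoot = -21 − 4 = -25 dBFS.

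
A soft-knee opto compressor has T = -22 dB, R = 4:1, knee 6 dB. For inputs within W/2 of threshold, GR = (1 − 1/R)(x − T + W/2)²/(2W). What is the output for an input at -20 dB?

-21.5625 dB

x − T + W/2 = -20 − (-22) + 3 = 5.
GR = (1 − 1/4) × 5² / 12 = 0.75 × 25 / 12 = 1.5625 dB.
Output = -20 − 1.5625 = -21.5625 dB.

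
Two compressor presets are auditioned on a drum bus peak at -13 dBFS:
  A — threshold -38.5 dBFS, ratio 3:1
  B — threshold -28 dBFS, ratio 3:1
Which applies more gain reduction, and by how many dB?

A, by 7 dB

A: 25.5 dB over, compressed to 8.5 dB over, so 17 dB of GR.
B: 15 dB over, compressed to 5 dB over, so 10 dB of GR.
Difference: 7 dB in favour of A.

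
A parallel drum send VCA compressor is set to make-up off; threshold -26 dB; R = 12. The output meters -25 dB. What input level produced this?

-14 dB

That's 1 dB above the -26 dB threshold.
Undo the ratio: input overshoot = 1 × 12 = 12 dB, giving input = -14 dB.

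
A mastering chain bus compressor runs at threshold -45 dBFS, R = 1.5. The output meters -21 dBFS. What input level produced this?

-9 dBFS

Post-compression overshoot = -21 − (-45) = 24 dB.
Input overshoot = R × output overshoot = 36 dB → input = -45 + 36 = -9 dBFS.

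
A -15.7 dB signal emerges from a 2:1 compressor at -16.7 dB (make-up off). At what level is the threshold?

-17.7 dB

Input is 2 dB above T (since output overshoot × R = input overshoot: (-16.7 − T)·2 = -15.7 − T gives T = -17.7 dB).
Check: -17.7 + (-15.7 − (-17.7))/2 = -17.7 + 1 = -16.7 dB. ✓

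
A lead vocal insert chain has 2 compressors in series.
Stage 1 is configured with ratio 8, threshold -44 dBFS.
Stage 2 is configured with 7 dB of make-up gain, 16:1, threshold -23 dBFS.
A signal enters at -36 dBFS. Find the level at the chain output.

Stage 1: overshoot 8 dB → 8/8 = 1 dB → -43 dBFS.
Stage 2: -43 dBFS is at or below the -23 dBFS threshold — no compression; make-up brings it to -36 dBFS.

-36 dBFS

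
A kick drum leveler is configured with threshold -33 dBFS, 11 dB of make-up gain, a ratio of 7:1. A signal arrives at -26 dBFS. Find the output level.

-21 dBFS

-26 dBFS sits 7 dB over threshold.
At 7:1 the overshoot is divided by 7, leaving 1 dB above threshold.
So the level is -33 + 1 = -32 dBFS; make-up adds 11 dB, giving -21 dBFS.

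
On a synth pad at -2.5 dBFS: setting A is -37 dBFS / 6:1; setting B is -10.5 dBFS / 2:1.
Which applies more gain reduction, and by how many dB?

A: 34.5 dB over, compressed to 5.75 dB over, so 28.75 dB of GR.
B: 8 dB over, compressed to 4 dB over, so 4 dB of GR.
A reduces 24.75 dB more.

A, by 24.75 dB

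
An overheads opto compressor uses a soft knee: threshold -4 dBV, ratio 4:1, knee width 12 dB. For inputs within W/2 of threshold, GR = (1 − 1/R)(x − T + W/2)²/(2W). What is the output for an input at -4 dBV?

x − T + W/2 = -4 − (-4) + 6 = 6.
GR = (1 − 1/4) × 6² / 24 = 0.75 × 36 / 24 = 1.125 dB.
Output = -4 − 1.125 = -5.125 dBV.

-5.125 dBV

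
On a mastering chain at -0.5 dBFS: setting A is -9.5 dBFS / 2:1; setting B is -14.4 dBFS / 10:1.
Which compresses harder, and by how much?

A: GR = 9 − 9/2 = 4.5 dB.
B: GR = 13.9 − 13.9/10 = 12.51 dB.
Difference: 8.01 dB in favour of B.

B, by 8.01 dB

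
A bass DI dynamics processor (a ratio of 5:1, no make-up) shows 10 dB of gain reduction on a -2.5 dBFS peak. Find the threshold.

-15 dBFS

Gain reduction = -2.5 − (-12.5) = 10 dB; output overshoot = GR / (R − 1) = 10 / 4 = 2.5 dB.
Threshold = output − output overshoot = -12.5 − 2.5 = -15 dBFS.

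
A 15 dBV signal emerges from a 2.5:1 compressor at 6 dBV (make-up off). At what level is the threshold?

Input is 15 dB above T (since output overshoot × R = input overshoot: (6 − T)·2.5 = 15 − T gives T = 0 dBV).
Check: 0 + (15 − 0)/2.5 = 0 + 6 = 6 dBV. ✓

0 dBV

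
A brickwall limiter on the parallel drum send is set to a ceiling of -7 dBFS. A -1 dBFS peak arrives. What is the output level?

A brickwall limiter is an ∞:1 compressor: any input above the ceiling is clamped to -7 dBFS.

-7 dBFS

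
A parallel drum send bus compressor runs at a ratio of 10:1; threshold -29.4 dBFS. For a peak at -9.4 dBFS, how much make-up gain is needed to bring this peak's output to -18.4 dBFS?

The peak compresses to -29.4 + 20/10 = -27.4 dBFS.
To reach -18.4 dBFS requires -18.4 − (-27.4) = 9 dB of make-up.

9 dB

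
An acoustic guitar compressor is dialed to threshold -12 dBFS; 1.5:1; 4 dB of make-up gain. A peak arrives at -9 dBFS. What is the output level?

-9 dBFS sits 3 dB over threshold.
The 3 dB excess becomes 2 dB after 1.5:1 reduction.
So the level is -12 + 2 = -10 dBFS; make-up adds 4 dB, giving -6 dBFS.

-6 dBFS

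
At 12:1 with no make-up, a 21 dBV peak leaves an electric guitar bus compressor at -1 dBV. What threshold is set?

Input is 24 dB above T (since output overshoot × R = input overshoot: (-1 − T)·12 = 21 − T gives T = -3 dBV).
Check: -3 + (21 − (-3))/12 = -3 + 2 = -1 dBV. ✓

-3 dBV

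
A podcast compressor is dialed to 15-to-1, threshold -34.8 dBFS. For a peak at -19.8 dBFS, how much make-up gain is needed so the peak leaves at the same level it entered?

14 dB

Overshoot 15 dB → 15/15 = 1 dB after compression, so the compressed level is -34.8 + 1 = -33.8 dBFS.
Make-up = target − compressed = -19.8 − (-33.8) = 14 dB.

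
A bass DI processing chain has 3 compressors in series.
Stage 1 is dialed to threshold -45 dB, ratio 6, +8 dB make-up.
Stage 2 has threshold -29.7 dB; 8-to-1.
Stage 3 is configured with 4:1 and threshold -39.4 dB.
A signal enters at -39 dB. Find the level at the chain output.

-38.55 dB

Stage 1: overshoot 6 dB → 6/6 = 1 dB → -44 dB; +8 dB make-up → -36 dB.
Stage 2: -36 dB is at or below the -29.7 dB threshold — no compression; output -36 dB.
Stage 3: 3.4 dB above -39.4 dB, reduced 4:1 to 0.85 dB above → -38.55 dB.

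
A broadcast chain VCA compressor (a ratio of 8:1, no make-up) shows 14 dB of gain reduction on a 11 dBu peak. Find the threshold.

Let T be the threshold. Output overshoot = (input overshoot)/R, so -3 − T = (11 − T)/8.
8·(-3 − T) = 11 − T → 7·T = -24 − 11 = -35.
T = -35/7 = -5 dBu.

-5 dBu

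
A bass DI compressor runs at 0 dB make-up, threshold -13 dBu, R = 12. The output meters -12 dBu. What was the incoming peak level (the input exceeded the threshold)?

The compressed level sits -12 − (-13) = 1 dB over threshold.
Undo the ratio: input overshoot = 1 × 12 = 12 dB, giving input = -1 dBu.

-1 dBu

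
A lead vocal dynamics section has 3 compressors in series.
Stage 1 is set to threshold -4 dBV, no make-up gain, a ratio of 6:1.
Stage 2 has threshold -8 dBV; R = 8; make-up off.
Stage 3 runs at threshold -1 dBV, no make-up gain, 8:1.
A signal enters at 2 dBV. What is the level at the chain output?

-7.375 dBV

Stage 1: overshoot 6 dB → 6/6 = 1 dB → -3 dBV.
Stage 2: -3 dBV is 5 dB over -8 dBV; at 8:1 that becomes 0.625 dB over, giving -7.375 dBV.
Stage 3: -7.375 dBV is at or below the -1 dBV threshold — no compression; output -7.375 dBV.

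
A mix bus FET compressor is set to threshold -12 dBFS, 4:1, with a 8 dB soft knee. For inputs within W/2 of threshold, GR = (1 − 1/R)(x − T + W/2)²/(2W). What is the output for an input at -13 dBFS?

-13.421875 dBFS

x − T + W/2 = -13 − (-12) + 4 = 3.
GR = (1 − 1/4) × 3² / 16 = 0.75 × 9 / 16 = 0.421875 dB.
Output = -13 − 0.421875 = -13.421875 dBFS.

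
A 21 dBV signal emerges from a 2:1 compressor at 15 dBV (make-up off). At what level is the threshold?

9 dBV

Gain reduction = 21 − 15 = 6 dB; output overshoot = GR / (R − 1) = 6 / 1 = 6 dB.
Threshold = output − output overshoot = 15 − 6 = 9 dBV.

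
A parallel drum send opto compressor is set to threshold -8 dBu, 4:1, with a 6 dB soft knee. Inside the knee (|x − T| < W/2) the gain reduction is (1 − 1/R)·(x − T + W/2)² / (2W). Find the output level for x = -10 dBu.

x − T + W/2 = -10 − (-8) + 3 = 1.
GR = (1 − 1/4) × 1² / 12 = 0.75 × 1 / 12 = 0.0625 dB.
Output = -10 − 0.0625 = -10.0625 dBu.

-10.0625 dBu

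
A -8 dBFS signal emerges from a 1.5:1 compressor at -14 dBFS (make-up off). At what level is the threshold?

Input is 18 dB above T (since output overshoot × R = input overshoot: (-14 − T)·1.5 = -8 − T gives T = -26 dBFS).
Check: -26 + (-8 − (-26))/1.5 = -26 + 12 = -14 dBFS. ✓

-26 dBFS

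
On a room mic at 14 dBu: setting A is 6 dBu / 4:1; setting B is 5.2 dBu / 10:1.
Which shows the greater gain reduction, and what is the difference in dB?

B, by 1.92 dB

A: 8 dB over, compressed to 2 dB over, so 6 dB of GR.
B: 8.8 dB over, compressed to 0.88 dB over, so 7.92 dB of GR.
B applies 1.92 dB more gain reduction.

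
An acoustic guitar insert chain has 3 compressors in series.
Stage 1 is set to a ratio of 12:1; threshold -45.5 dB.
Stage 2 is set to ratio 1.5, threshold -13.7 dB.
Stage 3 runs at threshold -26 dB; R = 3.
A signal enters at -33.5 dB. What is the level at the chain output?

Stage 1: 12 dB above -45.5 dB, reduced 12:1 to 1 dB above → -44.5 dB.
Stage 2: -44.5 dB is at or below the -13.7 dB threshold — no compression; output -44.5 dB.
Stage 3: below threshold (-44.5 ≤ -26); passes unchanged; output -44.5 dB.

-44.5 dB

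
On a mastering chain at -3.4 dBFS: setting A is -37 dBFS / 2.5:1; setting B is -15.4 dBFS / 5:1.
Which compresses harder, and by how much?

A, by 10.56 dB

A: GR = 33.6 − 33.6/2.5 = 20.16 dB.
B: GR = 12 − 12/5 = 9.6 dB.
A applies 10.56 dB more gain reduction.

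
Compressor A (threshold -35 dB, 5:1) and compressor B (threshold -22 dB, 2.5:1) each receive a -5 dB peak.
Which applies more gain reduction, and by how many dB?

A: 30 dB over, compressed to 6 dB over, so 24 dB of GR.
B: 17 dB over, compressed to 6.8 dB over, so 10.2 dB of GR.
Difference: 13.8 dB in favour of A.

A, by 13.8 dB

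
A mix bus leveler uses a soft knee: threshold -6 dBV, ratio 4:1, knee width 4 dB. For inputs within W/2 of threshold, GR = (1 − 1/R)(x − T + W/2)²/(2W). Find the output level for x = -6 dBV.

-6.375 dBV

x − T + W/2 = -6 − (-6) + 2 = 2.
GR = (1 − 1/4) × 2² / 8 = 0.75 × 4 / 8 = 0.375 dB.
Output = -6 − 0.375 = -6.375 dBV.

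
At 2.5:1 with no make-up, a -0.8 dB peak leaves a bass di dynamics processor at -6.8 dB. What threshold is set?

Gain reduction = -0.8 − (-6.8) = 6 dB; output overshoot = GR / (R − 1) = 6 / 1.5 = 4 dB.
Threshold = output − output overshoot = -6.8 − 4 = -10.8 dB.

-10.8 dB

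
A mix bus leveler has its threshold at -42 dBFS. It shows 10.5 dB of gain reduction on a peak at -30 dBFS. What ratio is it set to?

8:1

Input overshoot = -30 − (-42) = 12 dB.
Output overshoot = 12 − 10.5 = 1.5 dB.
Ratio = input overshoot / output overshoot = 12 / 1.5 = 8.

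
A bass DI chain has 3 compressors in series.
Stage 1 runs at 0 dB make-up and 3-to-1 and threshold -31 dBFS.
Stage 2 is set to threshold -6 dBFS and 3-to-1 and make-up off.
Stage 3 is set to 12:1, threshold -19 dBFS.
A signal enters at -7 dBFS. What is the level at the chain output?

Stage 1: 24 dB above -31 dBFS, reduced 3:1 to 8 dB above → -23 dBFS.
Stage 2: below threshold (-23 ≤ -6); passes unchanged; output -23 dBFS.
Stage 3: below threshold (-23 ≤ -19); passes unchanged; output -23 dBFS.

-23 dBFS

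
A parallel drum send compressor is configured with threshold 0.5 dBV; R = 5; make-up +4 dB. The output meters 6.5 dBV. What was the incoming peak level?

Before make-up, the level was 6.5 − 4 = 2.5 dBV.
The compressed level sits 2.5 − 0.5 = 2 dB over threshold.
Input overshoot = R × output overshoot = 10 dB → input = 0.5 + 10 = 10.5 dBV.

10.5 dBV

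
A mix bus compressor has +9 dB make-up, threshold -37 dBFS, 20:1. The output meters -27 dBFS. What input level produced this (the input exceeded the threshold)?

-17 dBFS

Remove make-up: -27 − 9 = -36 dBFS.
The compressed level sits -36 − (-37) = 1 dB over threshold.
Before 20:1 compression the overshoot was 1 × 20 = 20 dB, so input = -37 + 20 = -17 dBFS.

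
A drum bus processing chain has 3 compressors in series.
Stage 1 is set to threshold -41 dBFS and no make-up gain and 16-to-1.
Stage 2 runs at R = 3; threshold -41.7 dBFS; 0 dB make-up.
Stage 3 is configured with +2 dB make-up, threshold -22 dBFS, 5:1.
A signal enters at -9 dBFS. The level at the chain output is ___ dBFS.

Stage 1: overshoot 32 dB → 32/16 = 2 dB → -39 dBFS.
Stage 2: overshoot 2.7 dB → 2.7/3 = 0.9 dB → -40.8 dBFS.
Stage 3: -40.8 dBFS ≤ -22 dBFS, so stage 3 doesn't engage; make-up brings it to -38.8 dBFS.

-38.8 dBFS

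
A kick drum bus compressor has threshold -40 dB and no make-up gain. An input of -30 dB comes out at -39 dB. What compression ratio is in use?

10:1

Input overshoot = -30 − (-40) = 10 dB; output overshoot = -39 − (-40) = 1 dB.
Ratio = 10 / 1 = 10.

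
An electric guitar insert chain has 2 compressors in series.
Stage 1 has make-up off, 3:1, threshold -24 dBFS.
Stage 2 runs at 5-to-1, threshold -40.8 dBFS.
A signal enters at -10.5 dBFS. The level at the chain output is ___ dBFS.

Stage 1: overshoot 13.5 dB → 13.5/3 = 4.5 dB → -19.5 dBFS.
Stage 2: -19.5 dBFS is 21.3 dB over -40.8 dBFS; at 5:1 that becomes 4.26 dB over, giving -36.54 dBFS.

-36.54 dBFS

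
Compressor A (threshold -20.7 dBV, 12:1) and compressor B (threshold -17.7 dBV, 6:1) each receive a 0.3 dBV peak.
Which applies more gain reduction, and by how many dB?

A: 21 dB over, compressed to 1.75 dB over, so 19.25 dB of GR.
B: 18 dB over, compressed to 3 dB over, so 15 dB of GR.
A applies 4.25 dB more gain reduction.

A, by 4.25 dB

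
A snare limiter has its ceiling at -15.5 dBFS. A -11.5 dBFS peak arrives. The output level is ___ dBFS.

The limiter clamps the peak to its -15.5 dBFS ceiling.

-15.5 dBFS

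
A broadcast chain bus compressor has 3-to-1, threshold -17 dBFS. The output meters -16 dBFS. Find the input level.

-14 dBFS

The compressed level sits -16 − (-17) = 1 dB over threshold.
Undo the ratio: input overshoot = 1 × 3 = 3 dB, giving input = -14 dBFS.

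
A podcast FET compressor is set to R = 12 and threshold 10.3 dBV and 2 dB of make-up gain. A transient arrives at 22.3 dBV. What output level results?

13.3 dBV

Overshoot: 22.3 − 10.3 = 12 dB.
12:1 compression reduces that to 12/12 = 1 dB over.
So the level is 10.3 + 1 = 11.3 dBV; make-up adds 2 dB, giving 13.3 dBV.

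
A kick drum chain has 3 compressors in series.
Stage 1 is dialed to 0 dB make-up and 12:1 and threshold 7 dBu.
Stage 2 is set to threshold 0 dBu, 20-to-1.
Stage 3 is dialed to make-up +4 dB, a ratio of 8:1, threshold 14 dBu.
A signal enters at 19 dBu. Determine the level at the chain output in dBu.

4.4 dBu

Stage 1: overshoot 12 dB → 12/12 = 1 dB → 8 dBu.
Stage 2: overshoot 8 dB → 8/20 = 0.4 dB → 0.4 dBu.
Stage 3: 0.4 dBu is at or below the 14 dBu threshold — no compression; make-up brings it to 4.4 dBu.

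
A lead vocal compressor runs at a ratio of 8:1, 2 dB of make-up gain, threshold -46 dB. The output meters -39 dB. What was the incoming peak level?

-6 dB

Stripping the +2 dB make-up gives -41 dB at the gain stage.
Post-compression overshoot = -41 − (-46) = 5 dB.
Undo the ratio: input overshoot = 5 × 8 = 40 dB, giving input = -6 dB.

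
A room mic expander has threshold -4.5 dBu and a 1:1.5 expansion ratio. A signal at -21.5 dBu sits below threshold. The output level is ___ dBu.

Below threshold, a 1:1.5 expander applies gain = (1.5−1)×(T − x) of attenuation.
(1.5−1) × 17 = 8.5 dB, so output = -21.5 − 8.5 = -30 dBu.

-30 dBu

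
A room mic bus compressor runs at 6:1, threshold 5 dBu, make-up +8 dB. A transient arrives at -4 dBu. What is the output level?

4 dBu

-4 dBu is 9 dB below the 5 dBu threshold, so no gain reduction is applied.
Make-up gain adds 8 dB: -4 + 8 = 4 dBu.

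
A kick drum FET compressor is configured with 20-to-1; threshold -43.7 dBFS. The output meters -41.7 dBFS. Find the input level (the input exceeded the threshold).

The compressed level sits -41.7 − (-43.7) = 2 dB over threshold.
Undo the ratio: input overshoot = 2 × 20 = 40 dB, giving input = -3.7 dBFS.

-3.7 dBFS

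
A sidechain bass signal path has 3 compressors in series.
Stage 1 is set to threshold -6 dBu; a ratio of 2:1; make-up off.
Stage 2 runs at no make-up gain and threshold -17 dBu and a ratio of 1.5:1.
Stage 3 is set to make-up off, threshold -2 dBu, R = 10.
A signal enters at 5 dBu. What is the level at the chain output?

Stage 1: 5 dBu is 11 dB over -6 dBu; at 2:1 that becomes 5.5 dB over, giving -0.5 dBu.
Stage 2: overshoot 16.5 dB → 16.5/1.5 = 11 dB → -6 dBu.
Stage 3: -6 dBu ≤ -2 dBu, so stage 3 doesn't engage; output -6 dBu.

-6 dBu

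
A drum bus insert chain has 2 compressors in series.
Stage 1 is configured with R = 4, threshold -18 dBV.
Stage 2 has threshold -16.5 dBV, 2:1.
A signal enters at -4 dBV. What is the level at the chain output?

Stage 1: -4 dBV is 14 dB over -18 dBV; at 4:1 that becomes 3.5 dB over, giving -14.5 dBV.
Stage 2: 2 dB above -16.5 dBV, reduced 2:1 to 1 dB above → -15.5 dBV.

-15.5 dBV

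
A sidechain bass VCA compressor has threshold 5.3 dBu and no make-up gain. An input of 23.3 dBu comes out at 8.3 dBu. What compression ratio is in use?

6:1

Input overshoot = 23.3 − 5.3 = 18 dB; output overshoot = 8.3 − 5.3 = 3 dB.
Ratio = 18 / 3 = 6.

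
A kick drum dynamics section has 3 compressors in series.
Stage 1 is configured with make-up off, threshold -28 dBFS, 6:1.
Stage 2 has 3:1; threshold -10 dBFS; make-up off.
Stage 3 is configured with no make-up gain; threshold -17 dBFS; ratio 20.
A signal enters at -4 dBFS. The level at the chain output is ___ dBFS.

-24 dBFS

Stage 1: -4 dBFS is 24 dB over -28 dBFS; at 6:1 that becomes 4 dB over, giving -24 dBFS.
Stage 2: -24 dBFS ≤ -10 dBFS, so stage 2 doesn't engage; output -24 dBFS.
Stage 3: below threshold (-24 ≤ -17); passes unchanged; output -24 dBFS.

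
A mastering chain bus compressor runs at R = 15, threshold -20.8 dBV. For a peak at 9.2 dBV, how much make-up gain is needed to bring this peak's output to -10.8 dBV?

The peak compresses to -20.8 + 30/15 = -18.8 dBV.
To reach -10.8 dBV requires -10.8 − (-18.8) = 8 dB of make-up.

8 dB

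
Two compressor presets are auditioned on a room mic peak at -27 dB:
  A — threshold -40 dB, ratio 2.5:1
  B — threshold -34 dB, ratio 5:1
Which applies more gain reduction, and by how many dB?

A, by 2.2 dB

A: overshoot 13 dB → output overshoot 5.2 dB → GR 7.8 dB.
B: overshoot 7 dB → output overshoot 1.4 dB → GR 5.6 dB.
A applies 2.2 dB more gain reduction.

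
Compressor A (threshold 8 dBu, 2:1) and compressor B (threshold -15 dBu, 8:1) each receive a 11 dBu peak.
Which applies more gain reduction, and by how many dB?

A: overshoot 3 dB → output overshoot 1.5 dB → GR 1.5 dB.
B: overshoot 26 dB → output overshoot 3.25 dB → GR 22.75 dB.
Difference: 21.25 dB in favour of B.

B, by 21.25 dB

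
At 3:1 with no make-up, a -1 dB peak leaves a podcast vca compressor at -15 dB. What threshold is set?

Input is 21 dB above T (since output overshoot × R = input overshoot: (-15 − T)·3 = -1 − T gives T = -22 dB).
Check: -22 + (-1 − (-22))/3 = -22 + 7 = -15 dB. ✓

-22 dB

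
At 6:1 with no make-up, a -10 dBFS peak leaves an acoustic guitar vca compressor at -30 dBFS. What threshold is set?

-34 dBFS

Gain reduction = -10 − (-30) = 20 dB; output overshoot = GR / (R − 1) = 20 / 5 = 4 dB.
Threshold = output − output overshoot = -30 − 4 = -34 dBFS.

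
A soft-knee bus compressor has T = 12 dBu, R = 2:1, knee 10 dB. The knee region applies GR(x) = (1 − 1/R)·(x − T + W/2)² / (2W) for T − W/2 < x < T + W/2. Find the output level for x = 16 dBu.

13.975 dBu

x − T + W/2 = 16 − 12 + 5 = 9.
GR = (1 − 1/2) × 9² / 20 = 0.5 × 81 / 20 = 2.025 dB.
Output = 16 − 2.025 = 13.975 dBu.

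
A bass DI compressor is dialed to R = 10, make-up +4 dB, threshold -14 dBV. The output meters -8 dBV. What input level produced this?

6 dBV

Stripping the +4 dB make-up gives -12 dBV at the gain stage.
That's 2 dB above the -14 dBV threshold.
Undo the ratio: input overshoot = 2 × 10 = 20 dB, giving input = 6 dBV.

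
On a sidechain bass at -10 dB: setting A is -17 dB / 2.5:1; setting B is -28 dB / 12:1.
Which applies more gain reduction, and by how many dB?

B, by 12.3 dB

A: 7 dB over, compressed to 2.8 dB over, so 4.2 dB of GR.
B: 18 dB over, compressed to 1.5 dB over, so 16.5 dB of GR.
Difference: 12.3 dB in favour of B.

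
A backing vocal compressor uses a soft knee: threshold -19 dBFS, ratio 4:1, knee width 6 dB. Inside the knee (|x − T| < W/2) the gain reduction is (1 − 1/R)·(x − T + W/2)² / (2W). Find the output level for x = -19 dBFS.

-19.5625 dBFS

x − T + W/2 = -19 − (-19) + 3 = 3.
GR = (1 − 1/4) × 3² / 12 = 0.75 × 9 / 12 = 0.5625 dB.
Output = -19 − 0.5625 = -19.5625 dBFS.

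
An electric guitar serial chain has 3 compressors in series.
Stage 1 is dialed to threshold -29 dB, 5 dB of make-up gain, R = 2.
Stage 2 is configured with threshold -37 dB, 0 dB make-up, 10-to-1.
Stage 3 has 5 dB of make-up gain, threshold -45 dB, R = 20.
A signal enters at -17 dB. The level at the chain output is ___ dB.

-39.505 dB

Stage 1: -17 dB is 12 dB over -29 dB; at 2:1 that becomes 6 dB over, giving -23 dB; +5 dB make-up → -18 dB.
Stage 2: 19 dB above -37 dB, reduced 10:1 to 1.9 dB above → -35.1 dB.
Stage 3: overshoot 9.9 dB → 9.9/20 = 0.495 dB → -44.505 dB; +5 dB make-up → -39.505 dB.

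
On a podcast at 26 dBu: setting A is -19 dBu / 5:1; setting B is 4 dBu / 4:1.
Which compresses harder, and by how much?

A, by 19.5 dB

A: overshoot 45 dB → output overshoot 9 dB → GR 36 dB.
B: overshoot 22 dB → output overshoot 5.5 dB → GR 16.5 dB.
A reduces 19.5 dB more.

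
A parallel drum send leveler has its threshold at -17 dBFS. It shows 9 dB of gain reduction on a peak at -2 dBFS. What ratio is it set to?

Input overshoot = -2 − (-17) = 15 dB.
Output overshoot = 15 − 9 = 6 dB.
Ratio = input overshoot / output overshoot = 15 / 6 = 2.5.

2.5:1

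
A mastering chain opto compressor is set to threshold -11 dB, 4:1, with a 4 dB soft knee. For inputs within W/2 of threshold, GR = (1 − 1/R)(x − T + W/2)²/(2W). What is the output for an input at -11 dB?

x − T + W/2 = -11 − (-11) + 2 = 2.
GR = (1 − 1/4) × 2² / 8 = 0.75 × 4 / 8 = 0.375 dB.
Output = -11 − 0.375 = -11.375 dB.

-11.375 dB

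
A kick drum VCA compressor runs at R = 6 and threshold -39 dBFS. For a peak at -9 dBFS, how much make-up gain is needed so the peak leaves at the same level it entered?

Without make-up, output = threshold + overshoot/6 = -39 + 5 = -34 dBFS.
Gap to target: 25 dB.

25 dB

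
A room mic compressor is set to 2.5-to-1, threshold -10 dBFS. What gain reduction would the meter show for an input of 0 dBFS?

The signal is 10 dB above threshold.
At 2.5:1, output sits 10/2.5 = 4 dB above threshold.
So the signal is attenuated by 10 − 4 = 6 dB.

6 dB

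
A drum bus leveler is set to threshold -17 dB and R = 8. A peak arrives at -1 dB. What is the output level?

-15 dB

-1 dB sits 16 dB over threshold.
8:1 compression reduces that to 16/8 = 2 dB over.
Output = -17 + 2 = -15 dB.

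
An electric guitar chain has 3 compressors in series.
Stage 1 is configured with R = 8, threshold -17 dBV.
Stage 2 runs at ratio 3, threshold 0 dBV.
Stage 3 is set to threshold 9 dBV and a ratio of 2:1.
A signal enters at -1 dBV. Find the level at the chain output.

Stage 1: -1 dBV is 16 dB over -17 dBV; at 8:1 that becomes 2 dB over, giving -15 dBV.
Stage 2: -15 dBV ≤ 0 dBV, so stage 2 doesn't engage; output -15 dBV.
Stage 3: -15 dBV ≤ 9 dBV, so stage 3 doesn't engage; output -15 dBV.

-15 dBV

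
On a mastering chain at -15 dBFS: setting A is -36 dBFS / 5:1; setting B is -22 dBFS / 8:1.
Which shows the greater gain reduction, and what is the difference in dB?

A: GR = 21 − 21/5 = 16.8 dB.
B: GR = 7 − 7/8 = 6.125 dB.
A applies 10.675 dB more gain reduction.

A, by 10.675 dB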